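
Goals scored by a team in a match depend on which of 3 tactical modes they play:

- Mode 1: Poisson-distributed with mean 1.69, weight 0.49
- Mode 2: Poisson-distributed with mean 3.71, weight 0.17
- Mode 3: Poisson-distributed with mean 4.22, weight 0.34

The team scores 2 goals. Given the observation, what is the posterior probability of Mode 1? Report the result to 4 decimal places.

Apply Bayes' rule: the posterior for each component is proportional to its prior times its likelihood at x.
Poisson probabilities:
  L_1 = 0.263503
  L_2 = 0.168456
  L_3 = 0.13088
Prior × likelihood for each component:
  π_1·L_1 = 0.49 × 0.263503 = 0.129117
  π_2·L_2 = 0.17 × 0.168456 = 0.0286374
  π_3·L_3 = 0.34 × 0.13088 = 0.0444991
Marginal: 0.129117 + 0.0286374 + 0.0444991 = 0.202253
So the posterior for Mode 1 is 0.129117 / 0.202253 ≈ 0.6384.

0.6384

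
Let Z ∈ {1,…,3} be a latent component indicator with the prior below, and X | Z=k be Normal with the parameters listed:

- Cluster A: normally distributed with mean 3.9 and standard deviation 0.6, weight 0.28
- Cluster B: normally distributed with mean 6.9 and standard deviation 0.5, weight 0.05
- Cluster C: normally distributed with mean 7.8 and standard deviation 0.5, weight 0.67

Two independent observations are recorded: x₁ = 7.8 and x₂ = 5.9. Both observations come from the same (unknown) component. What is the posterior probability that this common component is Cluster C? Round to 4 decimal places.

Posterior ∝ prior × likelihood, so P(k | x) ∝ π_k f_k(x); normalise over all components.
Since both observations come from the same component, the likelihood for component k is f_k(x₁)·f_k(x₂).
  f_A = [4.44926e-10] × [0.00257046] = 1.14367e-12
  f_B = [0.1579] × [0.107982] = 0.0170504
  f_C = [0.797885] × [0.000583894] = 0.00046588
Unnormalised posteriors:
  π_A·f_A = 0.28 × 1.14367e-12 = 3.20227e-13
  π_B·f_B = 0.05 × 0.0170504 = 0.000852519
  π_C·f_C = 0.67 × 0.00046588 = 0.00031214
Evidence: 3.20227e-13 + 0.000852519 + 0.00031214 = 0.00116466
P(Cluster C | x₁,x₂) = 0.00031214 / 0.00116466 ≈ 0.2680

0.2680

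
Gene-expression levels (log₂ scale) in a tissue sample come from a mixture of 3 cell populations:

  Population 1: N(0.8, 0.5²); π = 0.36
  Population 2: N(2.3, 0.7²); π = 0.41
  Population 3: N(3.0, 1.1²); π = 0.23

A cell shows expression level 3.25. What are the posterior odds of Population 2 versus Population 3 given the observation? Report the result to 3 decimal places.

The posterior odds equal the prior odds times the likelihood ratio: (w_i/w_j)·(f_i(x)/f_j(x)).
Evaluate each component's likelihood at the observed value:
  f_1 = (1/(0.5·√(2π)))·exp(−(3.25−0.8)²/(2·0.5²)) = 0.797885·exp(-12.00500) = 4.87792e-06
  f_2 = (1/(0.7·√(2π)))·exp(−(3.25−2.3)²/(2·0.7²)) = 0.569918·exp(-0.92092) = 0.226915
  f_3 = (1/(1.1·√(2π)))·exp(−(3.25−3.0)²/(2·1.1²)) = 0.362675·exp(-0.02583) = 0.353428
Posterior odds = (w_2·f_2) / (w_3·f_3) = (0.41·0.226915) / (0.23·0.353428) = 0.0930349 / 0.0812885 ≈ 1.145

1.145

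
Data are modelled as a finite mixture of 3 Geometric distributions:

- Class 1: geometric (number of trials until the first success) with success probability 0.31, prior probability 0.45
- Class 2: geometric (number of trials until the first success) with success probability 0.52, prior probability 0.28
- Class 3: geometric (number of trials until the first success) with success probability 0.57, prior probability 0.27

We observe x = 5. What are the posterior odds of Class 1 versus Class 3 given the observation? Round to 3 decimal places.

6.010

Only the two components matter; the odds are (P(Z=i) f_i(x)) / (P(Z=j) f_j(x)).
Geometric probabilities:
  f_1 = 0.31·(1−0.31)^4 = 0.31·0.226671 = 0.0702681
  f_2 = 0.52·(1−0.52)^4 = 0.52·0.0530842 = 0.0276038
  f_3 = 0.57·(1−0.57)^4 = 0.57·0.034188 = 0.0194872
Posterior odds = (P(Z=1)·f_1) / (P(Z=3)·f_3) = (0.45·0.0702681) / (0.27·0.0194872) = 0.0316206 / 0.00526153 ≈ 6.010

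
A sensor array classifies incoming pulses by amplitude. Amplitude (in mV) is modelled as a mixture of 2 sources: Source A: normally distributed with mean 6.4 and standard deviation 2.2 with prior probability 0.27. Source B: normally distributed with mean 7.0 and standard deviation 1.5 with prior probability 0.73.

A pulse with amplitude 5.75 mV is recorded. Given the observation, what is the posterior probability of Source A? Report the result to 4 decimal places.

P(component k | x) = π_k·f_k(x) / marginal(x), where marginal(x) = Σ_j π_j·f_j(x).
Evaluate each component's likelihood at the observed value:
  p_A = (1/(2.2·√(2π)))·exp(−(5.75−6.4)²/(2·2.2²)) = 0.181337·exp(-0.04365) = 0.173593
  p_B = (1/(1.5·√(2π)))·exp(−(5.75−7.0)²/(2·1.5²)) = 0.265962·exp(-0.34722) = 0.187941
Unnormalised posteriors:
  π_A·p_A = 0.27 × 0.173593 = 0.0468701
  π_B·p_B = 0.73 × 0.187941 = 0.137197
Sum: 0.0468701 + 0.137197 = 0.184067
So the posterior for Source A is 0.0468701 / 0.184067 ≈ 0.2546.

0.2546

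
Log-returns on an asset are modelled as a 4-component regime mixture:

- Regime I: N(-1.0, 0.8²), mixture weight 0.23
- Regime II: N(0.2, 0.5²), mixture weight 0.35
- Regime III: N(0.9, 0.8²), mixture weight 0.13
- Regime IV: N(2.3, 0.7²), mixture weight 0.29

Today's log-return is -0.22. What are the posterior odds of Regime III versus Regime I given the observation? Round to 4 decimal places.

0.3412

Since P(k|x) ∝ π_k f_k(x), the posterior odds are π_i f_i(x) / (π_j f_j(x)).
Normal densities:
  L_I = (1/(0.8·√(2π)))·exp(−(-0.22−-1.0)²/(2·0.8²)) = 0.498678·exp(-0.47531) = 0.310023
  L_II = (1/(0.5·√(2π)))·exp(−(-0.22−0.2)²/(2·0.5²)) = 0.797885·exp(-0.35280) = 0.560688
  L_III = (1/(0.8·√(2π)))·exp(−(-0.22−0.9)²/(2·0.8²)) = 0.498678·exp(-0.98000) = 0.187159
  L_IV = (1/(0.7·√(2π)))·exp(−(-0.22−2.3)²/(2·0.7²)) = 0.569918·exp(-6.48000) = 0.000874146
Posterior odds = (π_III·L_III) / (π_I·L_I) = (0.13·0.187159) / (0.23·0.310023) = 0.0243307 / 0.0713054 ≈ 0.3412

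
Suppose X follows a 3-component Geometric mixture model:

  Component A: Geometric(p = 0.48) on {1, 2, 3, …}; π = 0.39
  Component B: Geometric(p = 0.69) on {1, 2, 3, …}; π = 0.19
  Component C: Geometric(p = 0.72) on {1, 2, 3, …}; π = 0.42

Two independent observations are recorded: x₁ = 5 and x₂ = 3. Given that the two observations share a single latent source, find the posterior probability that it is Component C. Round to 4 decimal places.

0.0535

Apply Bayes' rule: the posterior for each component is proportional to its prior times its likelihood at x.
Since both observations come from the same component, the likelihood for component k is f_k(x₁)·f_k(x₂).
  f_A = [0.0350958] × [0.129792] = 0.00455515
  f_B = [0.00637229] × [0.066309] = 0.000422541
  f_C = [0.00442552] × [0.056448] = 0.000249812
Multiply by the mixture weights:
  π_A·f_A = 0.39 × 0.00455515 = 0.00177651
  π_B·f_B = 0.19 × 0.000422541 = 8.02827e-05
  π_C·f_C = 0.42 × 0.000249812 = 0.000104921
Evidence: 0.00177651 + 8.02827e-05 + 0.000104921 = 0.00196171
So the posterior for Component C is 0.000104921 / 0.00196171 ≈ 0.0535.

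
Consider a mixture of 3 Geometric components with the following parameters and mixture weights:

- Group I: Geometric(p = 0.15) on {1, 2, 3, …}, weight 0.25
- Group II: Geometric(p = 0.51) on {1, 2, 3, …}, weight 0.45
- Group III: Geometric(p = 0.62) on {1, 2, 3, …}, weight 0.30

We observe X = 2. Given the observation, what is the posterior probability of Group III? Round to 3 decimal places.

By Bayes' theorem, P(k | x) = P(Z=k) f_k(x) / Σ_j P(Z=j) f_j(x).
Evaluate each component's likelihood at the observed value:
  p_I = 0.15·(1−0.15)^1 = 0.15·0.85 = 0.1275
  p_II = 0.51·(1−0.51)^1 = 0.51·0.49 = 0.2499
  p_III = 0.62·(1−0.62)^1 = 0.62·0.38 = 0.2356
Unnormalised posteriors:
  P(Z=I)·p_I = 0.25 × 0.1275 = 0.031875
  P(Z=II)·p_II = 0.45 × 0.2499 = 0.112455
  P(Z=III)·p_III = 0.30 × 0.2356 = 0.07068
Sum: 0.031875 + 0.112455 + 0.07068 = 0.21501
So the posterior for Group III is 0.07068 / 0.21501 ≈ 0.329.

0.329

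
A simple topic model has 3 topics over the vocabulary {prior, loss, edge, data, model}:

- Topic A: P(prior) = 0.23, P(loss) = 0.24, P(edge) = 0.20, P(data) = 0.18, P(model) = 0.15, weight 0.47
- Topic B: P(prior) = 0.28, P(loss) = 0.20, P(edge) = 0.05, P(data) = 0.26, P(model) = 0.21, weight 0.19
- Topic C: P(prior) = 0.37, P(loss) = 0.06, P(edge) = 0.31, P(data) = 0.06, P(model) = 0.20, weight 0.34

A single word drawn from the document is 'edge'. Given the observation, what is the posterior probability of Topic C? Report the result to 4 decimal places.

Posterior ∝ prior × likelihood, so P(k | x) ∝ P(Z=k) f_k(x); normalise over all components.
Component likelihoods at x = 'edge':
  L_A = P(edge | comp) = 0.20
  L_B = P(edge | comp) = 0.05
  L_C = P(edge | comp) = 0.31
Unnormalised posteriors:
  P(Z=A)·L_A = 0.47 × 0.2 = 0.094
  P(Z=B)·L_B = 0.19 × 0.05 = 0.0095
  P(Z=C)·L_C = 0.34 × 0.31 = 0.1054
Normaliser: 0.094 + 0.0095 + 0.1054 = 0.2089
Responsibility of Topic C: 0.1054 / 0.2089 ≈ 0.5045

0.5045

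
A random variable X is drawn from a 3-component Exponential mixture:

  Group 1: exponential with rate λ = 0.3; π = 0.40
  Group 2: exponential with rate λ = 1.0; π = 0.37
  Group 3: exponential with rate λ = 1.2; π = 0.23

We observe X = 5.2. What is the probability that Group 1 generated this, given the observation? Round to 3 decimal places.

0.907

The responsibility of component k is w_k f_k(x) divided by Σ_j w_j f_j(x).
Evaluate each component's likelihood at the observed value:
  p_1 = 0.3·e^(−0.3·5.2) = 0.3·e^(−1.5600) = 0.0630408
  p_2 = 1.0·e^(−1.0·5.2) = 1.0·e^(−5.2000) = 0.00551656
  p_3 = 1.2·e^(−1.2·5.2) = 1.2·e^(−6.2400) = 0.00233983
Weight by the priors:
  w_1·p_1 = 0.40 × 0.0630408 = 0.0252163
  w_2·p_2 = 0.37 × 0.00551656 = 0.00204113
  w_3·p_3 = 0.23 × 0.00233983 = 0.00053816
Normaliser: 0.0252163 + 0.00204113 + 0.00053816 = 0.0277956
P(Group 1 | the observation) ≈ 0.907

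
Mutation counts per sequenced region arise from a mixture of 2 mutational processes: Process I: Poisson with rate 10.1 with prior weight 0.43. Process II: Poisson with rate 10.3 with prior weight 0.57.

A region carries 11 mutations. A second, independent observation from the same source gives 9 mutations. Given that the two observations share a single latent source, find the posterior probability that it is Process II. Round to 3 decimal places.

0.568

P(component k | x) = P(Z=k)·f_k(x) / marginal(x), where marginal(x) = Σ_j P(Z=j)·f_j(x).
Since both observations come from the same component, the likelihood for component k is f_k(x₁)·f_k(x₂).
  f_I = [0.114817] × [0.12381] = 0.0142154
  f_II = [0.116633] × [0.120931] = 0.0141046
Prior × likelihood for each component:
  P(Z=I)·f_I = 0.43 × 0.0142154 = 0.00611264
  P(Z=II)·f_II = 0.57 × 0.0141046 = 0.0080396
Evidence: 0.00611264 + 0.0080396 = 0.0141522
P(Process II | x₁,x₂) = 0.0080396 / 0.0141522 ≈ 0.568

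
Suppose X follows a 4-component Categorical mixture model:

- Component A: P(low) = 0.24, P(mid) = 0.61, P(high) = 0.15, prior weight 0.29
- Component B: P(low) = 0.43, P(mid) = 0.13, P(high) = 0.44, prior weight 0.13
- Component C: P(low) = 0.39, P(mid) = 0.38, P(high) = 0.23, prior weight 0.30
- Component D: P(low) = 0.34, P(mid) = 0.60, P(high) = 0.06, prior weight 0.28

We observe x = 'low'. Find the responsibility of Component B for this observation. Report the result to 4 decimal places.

P(component k | x) = π_k·f_k(x) / marginal(x), where marginal(x) = Σ_j π_j·f_j(x).
Evaluate each component's likelihood at the observed value:
  L_A = P(low | comp) = 0.24
  L_B = P(low | comp) = 0.43
  L_C = P(low | comp) = 0.39
  L_D = P(low | comp) = 0.34
Prior × likelihood for each component:
  π_A·L_A = 0.29 × 0.24 = 0.0696
  π_B·L_B = 0.13 × 0.43 = 0.0559
  π_C·L_C = 0.30 × 0.39 = 0.117
  π_D·L_D = 0.28 × 0.34 = 0.0952
Marginal: 0.0696 + 0.0559 + 0.117 + 0.0952 = 0.3377
P(Component B | the observation) = 0.0559 / 0.3377 ≈ 0.1655

0.1655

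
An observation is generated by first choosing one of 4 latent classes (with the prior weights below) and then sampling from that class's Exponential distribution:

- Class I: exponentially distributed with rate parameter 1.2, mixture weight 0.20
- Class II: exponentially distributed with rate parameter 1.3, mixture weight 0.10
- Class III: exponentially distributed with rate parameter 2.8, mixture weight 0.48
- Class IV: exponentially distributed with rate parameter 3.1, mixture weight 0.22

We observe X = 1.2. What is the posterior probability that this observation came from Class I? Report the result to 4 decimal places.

0.3858

P(component k | x) = π_k·f_k(x) / marginal(x), where marginal(x) = Σ_j π_j·f_j(x).
Component likelihoods at x = 1.2:
  f_I = 0.284313
  f_II = 0.273177
  f_III = 0.0972587
  f_IV = 0.0751253
Weight by the priors:
  π_I·f_I = 0.20 × 0.284313 = 0.0568627
  π_II·f_II = 0.10 × 0.273177 = 0.0273177
  π_III·f_III = 0.48 × 0.0972587 = 0.0466842
  π_IV·f_IV = 0.22 × 0.0751253 = 0.0165276
Marginal: 0.0568627 + 0.0273177 + 0.0466842 + 0.0165276 = 0.147392
P(Class I | x) = 0.0568627 / 0.147392 ≈ 0.3858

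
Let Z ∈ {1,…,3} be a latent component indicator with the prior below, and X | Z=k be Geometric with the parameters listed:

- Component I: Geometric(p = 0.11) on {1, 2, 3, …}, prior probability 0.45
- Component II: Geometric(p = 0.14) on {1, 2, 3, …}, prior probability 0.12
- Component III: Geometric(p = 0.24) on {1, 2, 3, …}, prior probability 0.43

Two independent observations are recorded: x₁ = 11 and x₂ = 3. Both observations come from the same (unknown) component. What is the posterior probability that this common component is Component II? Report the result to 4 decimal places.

0.1453

Posterior ∝ prior × likelihood, so P(k | x) ∝ w_k f_k(x); normalise over all components.
Since both observations come from the same component, the likelihood for component k is f_k(x₁)·f_k(x₂).
  L_I = [0.0342999] × [0.087131] = 0.00298858
  L_II = [0.0309822] × [0.103544] = 0.00320802
  L_III = [0.0154293] × [0.138624] = 0.00213888
Prior × likelihood for each component:
  w_I·L_I = 0.45 × 0.00298858 = 0.00134486
  w_II·L_II = 0.12 × 0.00320802 = 0.000384963
  w_III·L_III = 0.43 × 0.00213888 = 0.000919717
Normaliser: 0.00134486 + 0.000384963 + 0.000919717 = 0.00264954
P(Component II | x₁,x₂) = 0.000384963 / 0.00264954 ≈ 0.1453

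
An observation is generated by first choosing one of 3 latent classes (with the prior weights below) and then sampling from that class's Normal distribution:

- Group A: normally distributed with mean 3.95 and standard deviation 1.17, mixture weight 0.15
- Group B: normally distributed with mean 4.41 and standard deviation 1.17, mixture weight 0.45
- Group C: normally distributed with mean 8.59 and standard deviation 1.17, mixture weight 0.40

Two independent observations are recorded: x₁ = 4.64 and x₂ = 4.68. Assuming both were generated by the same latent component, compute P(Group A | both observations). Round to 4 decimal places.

0.1945

By Bayes' theorem, P(k | x) = w_k f_k(x) / Σ_j w_j f_j(x).
Since both observations come from the same component, the likelihood for component k is f_k(x₁)·f_k(x₂).
  f_A = [0.28655] × [0.280667] = 0.0804251
  f_B = [0.334451] × [0.332017] = 0.111043
  f_C = [0.00114213] × [0.00128112] = 1.4632e-06
Prior × likelihood for each component:
  w_A·f_A = 0.15 × 0.0804251 = 0.0120638
  w_B·f_B = 0.45 × 0.111043 = 0.0499695
  w_C·f_C = 0.40 × 1.4632e-06 = 5.8528e-07
Marginal: 0.0120638 + 0.0499695 + 5.8528e-07 = 0.0620339
P(Group A | x₁,x₂) = 0.0120638 / 0.0620339 ≈ 0.1945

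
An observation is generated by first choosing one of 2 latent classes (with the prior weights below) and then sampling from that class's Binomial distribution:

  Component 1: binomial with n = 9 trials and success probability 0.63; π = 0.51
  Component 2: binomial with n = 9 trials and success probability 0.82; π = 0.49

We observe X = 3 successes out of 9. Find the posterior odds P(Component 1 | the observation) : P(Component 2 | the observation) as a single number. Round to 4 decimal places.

35.6065

Posterior odds = (w_i f_i(x)) / (w_j f_j(x)); the normalising sum cancels.
Evaluate each component's likelihood at the observed value:
  L_1 = C(9,3)·0.63^3·0.37^6 = 84·0.250047·0.00256573 = 0.0538904
  L_2 = C(9,3)·0.82^3·0.18^6 = 84·0.551368·3.40122e-05 = 0.00157527
Odds = (0.51/0.49) × (0.0538904/0.00157527) = 1.04082 × 34.2102 ≈ 35.6065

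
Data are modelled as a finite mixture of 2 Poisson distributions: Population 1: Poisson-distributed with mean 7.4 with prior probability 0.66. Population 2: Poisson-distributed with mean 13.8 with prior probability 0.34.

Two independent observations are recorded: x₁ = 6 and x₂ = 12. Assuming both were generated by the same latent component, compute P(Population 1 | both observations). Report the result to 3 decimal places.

Posterior ∝ prior × likelihood, so P(k | x) ∝ π_k f_k(x); normalise over all components.
Since both observations come from the same component, the likelihood for component k is f_k(x₁)·f_k(x₂).
  L_1 = [0.139405] × [0.0344084] = 0.00479671
  L_2 = [0.00974267] × [0.101146] = 0.000985431
Weight by the priors:
  π_1·L_1 = 0.66 × 0.00479671 = 0.00316583
  π_2·L_2 = 0.34 × 0.000985431 = 0.000335047
Denominator: 0.00316583 + 0.000335047 = 0.00350087
So the posterior for Population 1 is 0.00316583 / 0.00350087 ≈ 0.904.

0.904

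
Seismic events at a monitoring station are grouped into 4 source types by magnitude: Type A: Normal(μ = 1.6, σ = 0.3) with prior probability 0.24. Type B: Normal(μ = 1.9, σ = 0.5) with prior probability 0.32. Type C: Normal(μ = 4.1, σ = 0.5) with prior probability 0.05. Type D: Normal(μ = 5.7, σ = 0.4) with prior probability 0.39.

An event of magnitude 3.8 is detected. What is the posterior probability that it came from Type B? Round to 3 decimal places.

0.006

The responsibility of component k is P(Z=k) f_k(x) divided by Σ_j P(Z=j) f_j(x).
Normal densities:
  L_A = 2.79314e-12
  L_B = 0.000583894
  L_C = 0.666449
  L_D = 1.25738e-05
Prior × likelihood for each component:
  P(Z=A)·L_A = 0.24 × 2.79314e-12 = 6.70354e-13
  P(Z=B)·L_B = 0.32 × 0.000583894 = 0.000186846
  P(Z=C)·L_C = 0.05 × 0.666449 = 0.0333225
  P(Z=D)·L_D = 0.39 × 1.25738e-05 = 4.90377e-06
Evidence: 6.70354e-13 + 0.000186846 + 0.0333225 + 4.90377e-06 = 0.0335142
P(Type B | x) = 0.000186846 / 0.0335142 ≈ 0.006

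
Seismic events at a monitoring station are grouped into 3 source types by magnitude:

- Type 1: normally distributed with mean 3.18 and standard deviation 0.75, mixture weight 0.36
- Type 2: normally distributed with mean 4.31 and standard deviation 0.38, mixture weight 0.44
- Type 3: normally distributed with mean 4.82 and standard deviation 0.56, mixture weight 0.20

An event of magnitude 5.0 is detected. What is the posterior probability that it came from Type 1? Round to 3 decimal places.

0.043

The responsibility of component k is w_k f_k(x) divided by Σ_j w_j f_j(x).
Evaluate each component's likelihood at the observed value:
  p_1 = 0.0279983
  p_2 = 0.201917
  p_3 = 0.67653
Weight by the priors:
  w_1·p_1 = 0.36 × 0.0279983 = 0.0100794
  w_2·p_2 = 0.44 × 0.201917 = 0.0888433
  w_3·p_3 = 0.20 × 0.67653 = 0.135306
Normaliser: 0.0100794 + 0.0888433 + 0.135306 = 0.234229
P(Type 1 | x) ≈ 0.043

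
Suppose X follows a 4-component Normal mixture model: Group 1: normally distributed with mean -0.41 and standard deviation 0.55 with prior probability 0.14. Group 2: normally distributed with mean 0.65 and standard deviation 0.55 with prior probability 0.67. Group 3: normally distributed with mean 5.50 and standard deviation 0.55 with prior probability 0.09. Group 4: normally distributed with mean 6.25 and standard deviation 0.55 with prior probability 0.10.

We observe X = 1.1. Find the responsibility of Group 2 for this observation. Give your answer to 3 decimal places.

0.993

The responsibility of component k is π_k f_k(x) divided by Σ_j π_j f_j(x).
Evaluate each component's likelihood at the observed value:
  L_1 = (1/(0.55·√(2π)))·exp(−(1.1−-0.41)²/(2·0.55²)) = 0.725350·exp(-3.76876) = 0.0167415
  L_2 = (1/(0.55·√(2π)))·exp(−(1.1−0.65)²/(2·0.55²)) = 0.725350·exp(-0.33471) = 0.51902
  L_3 = (1/(0.55·√(2π)))·exp(−(1.1−5.50)²/(2·0.55²)) = 0.725350·exp(-32.00000) = 9.18595e-15
  L_4 = (1/(0.55·√(2π)))·exp(−(1.1−6.25)²/(2·0.55²)) = 0.725350·exp(-43.83884) = 6.63101e-20
Multiply by the mixture weights:
  π_1·L_1 = 0.14 × 0.0167415 = 0.00234382
  π_2·L_2 = 0.67 × 0.51902 = 0.347744
  π_3·L_3 = 0.09 × 9.18595e-15 = 8.26735e-16
  π_4·L_4 = 0.10 × 6.63101e-20 = 6.63101e-21
Normaliser: 0.00234382 + 0.347744 + 8.26735e-16 + 6.63101e-21 = 0.350087
P(Group 2 | data) ≈ 0.993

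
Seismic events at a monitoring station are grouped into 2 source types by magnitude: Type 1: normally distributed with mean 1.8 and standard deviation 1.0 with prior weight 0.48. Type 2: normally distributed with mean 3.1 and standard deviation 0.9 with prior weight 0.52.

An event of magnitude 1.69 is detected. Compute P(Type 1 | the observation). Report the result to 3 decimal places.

0.738

Apply Bayes' rule: the posterior for each component is proportional to its prior times its likelihood at x.
Evaluate each component's likelihood at the observed value:
  L_1 = (1/(1.0·√(2π)))·exp(−(1.69−1.8)²/(2·1.0²)) = 0.398942·exp(-0.00605) = 0.396536
  L_2 = (1/(0.9·√(2π)))·exp(−(1.69−3.1)²/(2·0.9²)) = 0.443269·exp(-1.22722) = 0.129925
Weight by the priors:
  P(Z=1)·L_1 = 0.48 × 0.396536 = 0.190337
  P(Z=2)·L_2 = 0.52 × 0.129925 = 0.0675608
Sum: 0.190337 + 0.0675608 = 0.257898
So the posterior for Type 1 is 0.190337 / 0.257898 ≈ 0.738.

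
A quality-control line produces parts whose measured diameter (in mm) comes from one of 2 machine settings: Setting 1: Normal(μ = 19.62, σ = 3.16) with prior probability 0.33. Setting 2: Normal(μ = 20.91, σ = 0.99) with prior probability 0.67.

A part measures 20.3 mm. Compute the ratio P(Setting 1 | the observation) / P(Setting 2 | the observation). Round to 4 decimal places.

Only the two components matter; the odds are (P(Z=i) f_i(x)) / (P(Z=j) f_j(x)).
Evaluate each component's likelihood at the observed value:
  f_1 = (1/(3.16·√(2π)))·exp(−(20.3−19.62)²/(2·3.16²)) = 0.126248·exp(-0.02315) = 0.123358
  f_2 = (1/(0.99·√(2π)))·exp(−(20.3−20.91)²/(2·0.99²)) = 0.402972·exp(-0.18983) = 0.333299
0.0407082 / 0.22331 ≈ 0.1823

0.1823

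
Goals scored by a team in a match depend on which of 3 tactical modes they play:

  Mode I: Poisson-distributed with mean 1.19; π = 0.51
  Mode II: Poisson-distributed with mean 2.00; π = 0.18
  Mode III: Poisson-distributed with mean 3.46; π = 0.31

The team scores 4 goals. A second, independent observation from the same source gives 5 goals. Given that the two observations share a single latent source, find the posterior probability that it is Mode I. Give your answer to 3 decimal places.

By Bayes' theorem, P(k | x) = P(Z=k) f_k(x) / Σ_j P(Z=j) f_j(x).
Since both observations come from the same component, the likelihood for component k is f_k(x₁)·f_k(x₂).
  f_I = [0.0254195] × [0.00604983] = 0.000153783
  f_II = [0.0902235] × [0.0360894] = 0.00325611
  f_III = [0.187687] × [0.129879] = 0.0243767
Multiply by the mixture weights:
  P(Z=I)·f_I = 0.51 × 0.000153783 = 7.84295e-05
  P(Z=II)·f_II = 0.18 × 0.00325611 = 0.0005861
  P(Z=III)·f_III = 0.31 × 0.0243767 = 0.00755677
Sum: 7.84295e-05 + 0.0005861 + 0.00755677 = 0.0082213
So the posterior for Mode I is 7.84295e-05 / 0.0082213 ≈ 0.010.

0.010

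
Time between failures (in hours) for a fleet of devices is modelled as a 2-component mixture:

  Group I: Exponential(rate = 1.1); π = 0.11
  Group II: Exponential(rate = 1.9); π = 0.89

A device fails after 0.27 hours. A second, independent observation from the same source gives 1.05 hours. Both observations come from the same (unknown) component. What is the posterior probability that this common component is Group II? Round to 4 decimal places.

P(component k | x) = π_k·f_k(x) / marginal(x), where marginal(x) = Σ_j π_j·f_j(x).
Since both observations come from the same component, the likelihood for component k is f_k(x₁)·f_k(x₂).
  L_I = [0.817348] × [0.346563] = 0.283263
  L_II = [1.13752] × [0.258426] = 0.293966
Unnormalised posteriors:
  π_I·L_I = 0.11 × 0.283263 = 0.0311589
  π_II·L_II = 0.89 × 0.293966 = 0.261629
Sum: 0.0311589 + 0.261629 = 0.292788
So the posterior for Group II is 0.261629 / 0.292788 ≈ 0.8936.

0.8936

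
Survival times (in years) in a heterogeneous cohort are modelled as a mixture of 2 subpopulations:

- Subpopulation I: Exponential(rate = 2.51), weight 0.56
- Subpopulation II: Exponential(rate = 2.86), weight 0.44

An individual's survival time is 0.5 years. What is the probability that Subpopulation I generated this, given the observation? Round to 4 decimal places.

0.5709

Posterior ∝ prior × likelihood, so P(k | x) ∝ π_k f_k(x); normalise over all components.
Evaluate each component's likelihood at the observed value:
  f_I = 2.51·e^(−2.51·0.5) = 2.51·e^(−1.2550) = 0.71554
  f_II = 2.86·e^(−2.86·0.5) = 2.86·e^(−1.4300) = 0.684424
Weight by the priors:
  π_I·f_I = 0.56 × 0.71554 = 0.400703
  π_II·f_II = 0.44 × 0.684424 = 0.301146
Marginal: 0.400703 + 0.301146 = 0.701849
Responsibility of Subpopulation I: 0.400703 / 0.701849 ≈ 0.5709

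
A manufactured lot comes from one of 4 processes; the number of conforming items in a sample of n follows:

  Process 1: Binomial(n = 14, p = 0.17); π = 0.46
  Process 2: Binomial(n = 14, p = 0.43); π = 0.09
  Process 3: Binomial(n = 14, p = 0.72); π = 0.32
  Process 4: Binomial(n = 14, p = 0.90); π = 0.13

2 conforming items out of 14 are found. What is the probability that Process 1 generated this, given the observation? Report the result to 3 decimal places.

Apply Bayes' rule: the posterior for each component is proportional to its prior times its likelihood at x.
Component likelihoods at x = 2 conforming items out of 14:
  L_1 = 0.28111
  L_2 = 0.0197914
  L_3 = 1.09548e-05
  L_4 = 7.371e-11
Unnormalised posteriors:
  π_1·L_1 = 0.46 × 0.28111 = 0.129311
  π_2·L_2 = 0.09 × 0.0197914 = 0.00178123
  π_3·L_3 = 0.32 × 1.09548e-05 = 3.50552e-06
  π_4·L_4 = 0.13 × 7.371e-11 = 9.5823e-12
Marginal: 0.129311 + 0.00178123 + 3.50552e-06 + 9.5823e-12 = 0.131095
Responsibility of Process 1: 0.129311 / 0.131095 ≈ 0.986

0.986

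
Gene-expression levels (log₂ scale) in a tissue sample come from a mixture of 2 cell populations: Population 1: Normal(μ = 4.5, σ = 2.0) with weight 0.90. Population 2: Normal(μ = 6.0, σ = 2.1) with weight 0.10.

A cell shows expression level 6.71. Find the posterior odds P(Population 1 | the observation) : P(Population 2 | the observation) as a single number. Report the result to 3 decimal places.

5.434

Posterior odds = (w_i f_i(x)) / (w_j f_j(x)); the normalising sum cancels.
Component likelihoods at x = 6.71:
  p_1 = (1/(2.0·√(2π)))·exp(−(6.71−4.5)²/(2·2.0²)) = 0.199471·exp(-0.61051) = 0.108327
  p_2 = (1/(2.1·√(2π)))·exp(−(6.71−6.0)²/(2·2.1²)) = 0.189973·exp(-0.05715) = 0.179419
Posterior odds = (w_1·p_1) / (w_2·p_2) = (0.90·0.108327) / (0.10·0.179419) = 0.0974946 / 0.0179419 ≈ 5.434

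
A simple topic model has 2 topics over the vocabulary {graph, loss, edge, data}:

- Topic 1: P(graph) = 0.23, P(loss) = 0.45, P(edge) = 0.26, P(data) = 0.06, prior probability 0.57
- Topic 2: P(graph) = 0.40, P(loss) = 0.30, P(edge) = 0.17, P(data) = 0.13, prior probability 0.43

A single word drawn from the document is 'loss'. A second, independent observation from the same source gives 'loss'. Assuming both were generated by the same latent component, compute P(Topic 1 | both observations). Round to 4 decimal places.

0.7489

Apply Bayes' rule: the posterior for each component is proportional to its prior times its likelihood at x.
Since both observations come from the same component, the likelihood for component k is f_k(x₁)·f_k(x₂).
  p_1 = [P(loss | comp) = 0.45] × [0.45] = 0.2025
  p_2 = [P(loss | comp) = 0.30] × [0.3] = 0.09
Weight by the priors:
  w_1·p_1 = 0.57 × 0.2025 = 0.115425
  w_2·p_2 = 0.43 × 0.09 = 0.0387
Evidence: 0.115425 + 0.0387 = 0.154125
P(Topic 1 | x₁,x₂) ≈ 0.7489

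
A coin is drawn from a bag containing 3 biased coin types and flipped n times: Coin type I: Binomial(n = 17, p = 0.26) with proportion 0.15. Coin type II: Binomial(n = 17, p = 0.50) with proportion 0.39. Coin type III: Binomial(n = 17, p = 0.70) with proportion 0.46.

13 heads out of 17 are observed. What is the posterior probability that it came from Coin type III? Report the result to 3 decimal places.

0.924

Apply Bayes' rule: the posterior for each component is proportional to its prior times its likelihood at x.
Evaluate each component's likelihood at the observed value:
  p_I = 1.77075e-05
  p_II = 0.018158
  p_III = 0.186783
Weight by the priors:
  π_I·p_I = 0.15 × 1.77075e-05 = 2.65613e-06
  π_II·p_II = 0.39 × 0.018158 = 0.0070816
  π_III·p_III = 0.46 × 0.186783 = 0.08592
Normaliser: 2.65613e-06 + 0.0070816 + 0.08592 = 0.0930043
P(Coin type III | data) = 0.08592 / 0.0930043 ≈ 0.924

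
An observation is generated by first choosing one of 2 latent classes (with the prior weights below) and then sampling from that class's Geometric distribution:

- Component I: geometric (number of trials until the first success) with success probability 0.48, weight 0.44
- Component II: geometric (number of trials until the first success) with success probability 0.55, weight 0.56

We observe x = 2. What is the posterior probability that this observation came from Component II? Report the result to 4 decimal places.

By Bayes' theorem, P(k | x) = P(Z=k) f_k(x) / Σ_j P(Z=j) f_j(x).
Geometric probabilities:
  L_I = 0.48·(1−0.48)^1 = 0.48·0.52 = 0.2496
  L_II = 0.55·(1−0.55)^1 = 0.55·0.45 = 0.2475
Prior × likelihood for each component:
  P(Z=I)·L_I = 0.44 × 0.2496 = 0.109824
  P(Z=II)·L_II = 0.56 × 0.2475 = 0.1386
Normaliser: 0.109824 + 0.1386 = 0.248424
Responsibility of Component II: 0.1386 / 0.248424 ≈ 0.5579

0.5579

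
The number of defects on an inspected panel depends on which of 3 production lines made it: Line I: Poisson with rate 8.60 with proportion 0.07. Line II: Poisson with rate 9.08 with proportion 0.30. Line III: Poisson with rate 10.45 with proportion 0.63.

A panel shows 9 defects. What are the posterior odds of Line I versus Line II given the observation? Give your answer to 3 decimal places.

Since P(k|x) ∝ π_k f_k(x), the posterior odds are π_i f_i(x) / (π_j f_j(x)).
Poisson probabilities:
  p_I = 0.130554
  p_II = 0.131709
  p_III = 0.118551
Odds = (0.07/0.30) × (0.130554/0.131709) = 0.233333 × 0.991231 ≈ 0.231

0.231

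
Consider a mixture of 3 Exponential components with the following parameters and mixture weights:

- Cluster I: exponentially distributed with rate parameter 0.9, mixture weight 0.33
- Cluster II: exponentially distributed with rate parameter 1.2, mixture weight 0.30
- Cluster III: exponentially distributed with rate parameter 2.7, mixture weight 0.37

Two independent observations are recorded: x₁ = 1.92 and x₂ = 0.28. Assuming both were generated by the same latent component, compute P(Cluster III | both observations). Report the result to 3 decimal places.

0.095

Posterior ∝ prior × likelihood, so P(k | x) ∝ P(Z=k) f_k(x); normalise over all components.
Since both observations come from the same component, the likelihood for component k is f_k(x₁)·f_k(x₂).
  p_I = [0.159875] × [0.69952] = 0.111836
  p_II = [0.11983] × [0.857548] = 0.10276
  p_III = [0.015135] × [1.26776] = 0.0191875
Weight by the priors:
  P(Z=I)·p_I = 0.33 × 0.111836 = 0.0369059
  P(Z=II)·p_II = 0.30 × 0.10276 = 0.0308281
  P(Z=III)·p_III = 0.37 × 0.0191875 = 0.00709937
Denominator: 0.0369059 + 0.0308281 + 0.00709937 = 0.0748333
Responsibility of Cluster III: 0.00709937 / 0.0748333 ≈ 0.095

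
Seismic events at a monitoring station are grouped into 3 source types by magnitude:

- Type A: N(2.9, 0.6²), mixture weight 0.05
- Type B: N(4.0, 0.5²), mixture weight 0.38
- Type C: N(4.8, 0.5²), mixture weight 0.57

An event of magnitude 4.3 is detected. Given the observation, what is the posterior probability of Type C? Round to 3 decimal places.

0.519

By Bayes' theorem, P(k | x) = P(Z=k) f_k(x) / Σ_j P(Z=j) f_j(x).
Evaluate each component's likelihood at the observed value:
  L_A = 0.0437031
  L_B = 0.666449
  L_C = 0.483941
Weight by the priors:
  P(Z=A)·L_A = 0.05 × 0.0437031 = 0.00218516
  P(Z=B)·L_B = 0.38 × 0.666449 = 0.253251
  P(Z=C)·L_C = 0.57 × 0.483941 = 0.275847
Sum: 0.00218516 + 0.253251 + 0.275847 = 0.531282
So the posterior for Type C is 0.275847 / 0.531282 ≈ 0.519.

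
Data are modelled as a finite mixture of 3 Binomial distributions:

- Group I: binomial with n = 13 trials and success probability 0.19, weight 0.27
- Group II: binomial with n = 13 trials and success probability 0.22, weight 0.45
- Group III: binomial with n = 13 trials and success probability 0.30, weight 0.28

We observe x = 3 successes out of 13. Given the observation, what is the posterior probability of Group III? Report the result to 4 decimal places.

By Bayes' theorem, P(k | x) = P(Z=k) f_k(x) / Σ_j P(Z=j) f_j(x).
Binomial probabilities:
  L_I = 0.238494
  L_II = 0.253852
  L_III = 0.218127
Prior × likelihood for each component:
  P(Z=I)·L_I = 0.27 × 0.238494 = 0.0643933
  P(Z=II)·L_II = 0.45 × 0.253852 = 0.114233
  P(Z=III)·L_III = 0.28 × 0.218127 = 0.0610757
Denominator: 0.0643933 + 0.114233 + 0.0610757 = 0.239702
Responsibility of Group III: 0.0610757 / 0.239702 ≈ 0.2548

0.2548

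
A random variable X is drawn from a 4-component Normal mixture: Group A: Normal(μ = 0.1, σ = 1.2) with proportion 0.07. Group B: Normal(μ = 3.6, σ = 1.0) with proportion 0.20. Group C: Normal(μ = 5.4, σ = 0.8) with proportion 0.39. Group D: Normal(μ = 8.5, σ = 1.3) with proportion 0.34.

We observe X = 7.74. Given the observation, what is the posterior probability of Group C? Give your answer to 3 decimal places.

0.030

The responsibility of component k is π_k f_k(x) divided by Σ_j π_j f_j(x).
Component likelihoods at x = 7.74:
  f_A = (1/(1.2·√(2π)))·exp(−(7.74−0.1)²/(2·1.2²)) = 0.332452·exp(-20.26722) = 5.24549e-10
  f_B = (1/(1.0·√(2π)))·exp(−(7.74−3.6)²/(2·1.0²)) = 0.398942·exp(-8.56980) = 7.56995e-05
  f_C = (1/(0.8·√(2π)))·exp(−(7.74−5.4)²/(2·0.8²)) = 0.498678·exp(-4.27781) = 0.00691815
  f_D = (1/(1.3·√(2π)))·exp(−(7.74−8.5)²/(2·1.3²)) = 0.306879·exp(-0.17089) = 0.258673
Weight by the priors:
  π_A·f_A = 0.07 × 5.24549e-10 = 3.67184e-11
  π_B·f_B = 0.20 × 7.56995e-05 = 1.51399e-05
  π_C·f_C = 0.39 × 0.00691815 = 0.00269808
  π_D·f_D = 0.34 × 0.258673 = 0.0879488
Evidence: 3.67184e-11 + 1.51399e-05 + 0.00269808 + 0.0879488 = 0.0906621
P(Group C | x) ≈ 0.030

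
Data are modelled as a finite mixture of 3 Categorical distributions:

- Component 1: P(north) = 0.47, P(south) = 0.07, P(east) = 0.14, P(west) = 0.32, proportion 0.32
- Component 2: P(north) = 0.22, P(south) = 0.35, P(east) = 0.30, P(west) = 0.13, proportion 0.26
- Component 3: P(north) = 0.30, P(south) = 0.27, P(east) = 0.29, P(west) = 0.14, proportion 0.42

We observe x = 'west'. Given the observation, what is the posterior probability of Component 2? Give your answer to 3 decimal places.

The responsibility of component k is w_k f_k(x) divided by Σ_j w_j f_j(x).
Categorical probabilities:
  f_1 = 0.32
  f_2 = 0.13
  f_3 = 0.14
Weight by the priors:
  w_1·f_1 = 0.32 × 0.32 = 0.1024
  w_2·f_2 = 0.26 × 0.13 = 0.0338
  w_3·f_3 = 0.42 × 0.14 = 0.0588
Marginal: 0.1024 + 0.0338 + 0.0588 = 0.195
P(Component 2 | the observation) = 0.0338 / 0.195 ≈ 0.173

0.173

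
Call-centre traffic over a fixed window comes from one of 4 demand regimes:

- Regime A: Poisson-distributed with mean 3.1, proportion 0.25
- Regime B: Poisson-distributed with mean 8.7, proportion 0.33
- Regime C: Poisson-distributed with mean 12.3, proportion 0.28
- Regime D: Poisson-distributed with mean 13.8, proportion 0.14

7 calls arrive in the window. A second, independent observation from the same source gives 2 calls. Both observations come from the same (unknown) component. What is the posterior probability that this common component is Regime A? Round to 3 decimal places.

By Bayes' theorem, P(k | x) = π_k f_k(x) / Σ_j π_j f_j(x).
Since both observations come from the same component, the likelihood for component k is f_k(x₁)·f_k(x₂).
  p_A = [0.0245917] × [0.216461] = 0.00532315
  p_B = [0.124693] × [0.00630444] = 0.00078612
  p_C = [0.0384665] × [0.000344317] = 1.32447e-05
  p_D = [0.019207] × [9.67084e-05] = 1.85748e-06
Weight by the priors:
  π_A·p_A = 0.25 × 0.00532315 = 0.00133079
  π_B·p_B = 0.33 × 0.00078612 = 0.00025942
  π_C·p_C = 0.28 × 1.32447e-05 = 3.70851e-06
  π_D·p_D = 0.14 × 1.85748e-06 = 2.60047e-07
Denominator: 0.00133079 + 0.00025942 + 3.70851e-06 + 2.60047e-07 = 0.00159418
So the posterior for Regime A is 0.00133079 / 0.00159418 ≈ 0.835.

0.835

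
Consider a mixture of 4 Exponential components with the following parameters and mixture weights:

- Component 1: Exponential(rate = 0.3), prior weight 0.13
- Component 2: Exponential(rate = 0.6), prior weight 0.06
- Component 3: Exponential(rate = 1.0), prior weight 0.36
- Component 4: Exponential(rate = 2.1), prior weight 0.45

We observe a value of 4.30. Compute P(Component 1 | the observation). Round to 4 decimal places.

0.5815

P(component k | x) = w_k·f_k(x) / marginal(x), where marginal(x) = Σ_j w_j·f_j(x).
Evaluate each component's likelihood at the observed value:
  p_1 = 0.0825812
  p_2 = 0.0454644
  p_3 = 0.0135686
  p_4 = 0.000251501
Weight by the priors:
  w_1·p_1 = 0.13 × 0.0825812 = 0.0107356
  w_2·p_2 = 0.06 × 0.0454644 = 0.00272786
  w_3·p_3 = 0.36 × 0.0135686 = 0.00488468
  w_4·p_4 = 0.45 × 0.000251501 = 0.000113176
Normaliser: 0.0107356 + 0.00272786 + 0.00488468 + 0.000113176 = 0.0184613
Responsibility of Component 1: 0.0107356 / 0.0184613 ≈ 0.5815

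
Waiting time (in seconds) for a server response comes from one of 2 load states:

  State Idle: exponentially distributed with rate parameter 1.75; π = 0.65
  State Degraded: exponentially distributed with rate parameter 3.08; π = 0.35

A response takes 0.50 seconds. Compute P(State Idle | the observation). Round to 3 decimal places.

0.672

Apply Bayes' rule: the posterior for each component is proportional to its prior times its likelihood at x.
Exponential densities:
  L_Idle = 1.75·e^(−1.75·0.50) = 1.75·e^(−0.8750) = 0.729509
  L_Degraded = 3.08·e^(−3.08·0.50) = 3.08·e^(−1.5400) = 0.660294
Unnormalised posteriors:
  w_Idle·L_Idle = 0.65 × 0.729509 = 0.474181
  w_Degraded·L_Degraded = 0.35 × 0.660294 = 0.231103
Normaliser: 0.474181 + 0.231103 = 0.705283
Responsibility of State Idle: 0.474181 / 0.705283 ≈ 0.672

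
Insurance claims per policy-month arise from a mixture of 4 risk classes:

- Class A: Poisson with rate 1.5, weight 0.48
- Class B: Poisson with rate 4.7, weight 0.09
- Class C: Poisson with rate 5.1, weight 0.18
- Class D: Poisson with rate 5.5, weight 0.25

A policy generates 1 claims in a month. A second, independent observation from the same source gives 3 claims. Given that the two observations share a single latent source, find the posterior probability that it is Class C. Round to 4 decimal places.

0.0340

Posterior ∝ prior × likelihood, so P(k | x) ∝ π_k f_k(x); normalise over all components.
Since both observations come from the same component, the likelihood for component k is f_k(x₁)·f_k(x₂).
  p_A = [e^(−1.5)·1.5^1/1! = 0.334695] × [0.125511] = 0.0420078
  p_B = [e^(−4.7)·4.7^1/1! = 0.0427478] × [0.157383] = 0.00672778
  p_C = [e^(−5.1)·5.1^1/1! = 0.0310934] × [0.13479] = 0.00419108
  p_D = [e^(−5.5)·5.5^1/1! = 0.0224772] × [0.113323] = 0.00254718
Weight by the priors:
  π_A·p_A = 0.48 × 0.0420078 = 0.0201638
  π_B·p_B = 0.09 × 0.00672778 = 0.000605501
  π_C·p_C = 0.18 × 0.00419108 = 0.000754394
  π_D·p_D = 0.25 × 0.00254718 = 0.000636796
Marginal: 0.0201638 + 0.000605501 + 0.000754394 + 0.000636796 = 0.0221605
So the posterior for Class C is 0.000754394 / 0.0221605 ≈ 0.0340.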